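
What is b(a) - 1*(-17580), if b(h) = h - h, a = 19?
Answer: 17580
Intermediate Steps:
b(h) = 0
b(a) - 1*(-17580) = 0 - 1*(-17580) = 0 + 17580 = 17580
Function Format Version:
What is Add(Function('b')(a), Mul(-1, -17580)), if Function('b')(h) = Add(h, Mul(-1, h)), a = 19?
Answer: 17580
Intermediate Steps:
Function('b')(h) = 0
Add(Function('b')(a), Mul(-1, -17580)) = Add(0, Mul(-1, -17580)) = Add(0, 17580) = 17580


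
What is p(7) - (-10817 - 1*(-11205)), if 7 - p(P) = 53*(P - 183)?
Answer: 8947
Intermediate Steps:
p(P) = 9706 - 53*P (p(P) = 7 - 53*(P - 183) = 7 - 53*(-183 + P) = 7 - (-9699 + 53*P) = 7 + (9699 - 53*P) = 9706 - 53*P)
p(7) - (-10817 - 1*(-11205)) = (9706 - 53*7) - (-10817 - 1*(-11205)) = (9706 - 371) - (-10817 + 11205) = 9335 - 1*388 = 9335 - 388 = 8947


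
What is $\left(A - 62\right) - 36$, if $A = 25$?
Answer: $-73$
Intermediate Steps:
$\left(A - 62\right) - 36 = \left(25 - 62\right) - 36 = -37 - 36 = -73$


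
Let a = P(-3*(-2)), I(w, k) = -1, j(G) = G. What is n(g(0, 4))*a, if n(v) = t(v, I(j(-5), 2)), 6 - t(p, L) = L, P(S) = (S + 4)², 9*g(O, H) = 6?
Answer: 700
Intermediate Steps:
g(O, H) = ⅔ (g(O, H) = (⅑)*6 = ⅔)
P(S) = (4 + S)²
t(p, L) = 6 - L
n(v) = 7 (n(v) = 6 - 1*(-1) = 6 + 1 = 7)
a = 100 (a = (4 - 3*(-2))² = (4 - 1*(-6))² = (4 + 6)² = 10² = 100)
n(g(0, 4))*a = 7*100 = 700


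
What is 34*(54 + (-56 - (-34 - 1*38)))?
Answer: 2380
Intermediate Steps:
34*(54 + (-56 - (-34 - 1*38))) = 34*(54 + (-56 - (-34 - 38))) = 34*(54 + (-56 - 1*(-72))) = 34*(54 + (-56 + 72)) = 34*(54 + 16) = 34*70 = 2380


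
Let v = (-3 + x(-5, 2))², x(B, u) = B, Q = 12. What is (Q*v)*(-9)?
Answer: -6912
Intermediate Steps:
v = 64 (v = (-3 - 5)² = (-8)² = 64)
(Q*v)*(-9) = (12*64)*(-9) = 768*(-9) = -6912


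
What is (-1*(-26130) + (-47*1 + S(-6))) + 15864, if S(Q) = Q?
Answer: 41941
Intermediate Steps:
(-1*(-26130) + (-47*1 + S(-6))) + 15864 = (-1*(-26130) + (-47*1 - 6)) + 15864 = (26130 + (-47 - 6)) + 15864 = (26130 - 53) + 15864 = 26077 + 15864 = 41941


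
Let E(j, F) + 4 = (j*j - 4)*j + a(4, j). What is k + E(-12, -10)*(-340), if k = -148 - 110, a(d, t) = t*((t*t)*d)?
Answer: 2922382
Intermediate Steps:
a(d, t) = d*t**3 (a(d, t) = t*(t**2*d) = t*(d*t**2) = d*t**3)
E(j, F) = -4 + 4*j**3 + j*(-4 + j**2) (E(j, F) = -4 + ((j*j - 4)*j + 4*j**3) = -4 + ((j**2 - 4)*j + 4*j**3) = -4 + ((-4 + j**2)*j + 4*j**3) = -4 + (j*(-4 + j**2) + 4*j**3) = -4 + (4*j**3 + j*(-4 + j**2)) = -4 + 4*j**3 + j*(-4 + j**2))
k = -258
k + E(-12, -10)*(-340) = -258 + (-4 - 4*(-12) + 5*(-12)**3)*(-340) = -258 + (-4 + 48 + 5*(-1728))*(-340) = -258 + (-4 + 48 - 8640)*(-340) = -258 - 8596*(-340) = -258 + 2922640 = 2922382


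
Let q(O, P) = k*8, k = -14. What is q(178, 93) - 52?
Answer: -164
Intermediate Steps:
q(O, P) = -112 (q(O, P) = -14*8 = -112)
q(178, 93) - 52 = -112 - 52 = -164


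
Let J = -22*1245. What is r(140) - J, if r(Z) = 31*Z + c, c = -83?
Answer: 31647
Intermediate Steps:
J = -27390
r(Z) = -83 + 31*Z (r(Z) = 31*Z - 83 = -83 + 31*Z)
r(140) - J = (-83 + 31*140) - 1*(-27390) = (-83 + 4340) + 27390 = 4257 + 27390 = 31647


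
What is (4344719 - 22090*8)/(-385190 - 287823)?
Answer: -378909/61183 ≈ -6.1930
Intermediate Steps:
(4344719 - 22090*8)/(-385190 - 287823) = (4344719 - 176720)/(-673013) = 4167999*(-1/673013) = -378909/61183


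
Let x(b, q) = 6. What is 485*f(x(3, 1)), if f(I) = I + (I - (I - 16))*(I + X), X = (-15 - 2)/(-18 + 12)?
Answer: 214370/3 ≈ 71457.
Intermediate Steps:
X = 17/6 (X = -17/(-6) = -17*(-⅙) = 17/6 ≈ 2.8333)
f(I) = 136/3 + 17*I (f(I) = I + (I - (I - 16))*(I + 17/6) = I + (I - (-16 + I))*(17/6 + I) = I + (I + (16 - I))*(17/6 + I) = I + 16*(17/6 + I) = I + (136/3 + 16*I) = 136/3 + 17*I)
485*f(x(3, 1)) = 485*(136/3 + 17*6) = 485*(136/3 + 102) = 485*(442/3) = 214370/3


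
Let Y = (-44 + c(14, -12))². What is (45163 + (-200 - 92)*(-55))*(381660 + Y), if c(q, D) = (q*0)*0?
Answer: 23484897908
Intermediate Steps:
c(q, D) = 0 (c(q, D) = 0*0 = 0)
Y = 1936 (Y = (-44 + 0)² = (-44)² = 1936)
(45163 + (-200 - 92)*(-55))*(381660 + Y) = (45163 + (-200 - 92)*(-55))*(381660 + 1936) = (45163 - 292*(-55))*383596 = (45163 + 16060)*383596 = 61223*383596 = 23484897908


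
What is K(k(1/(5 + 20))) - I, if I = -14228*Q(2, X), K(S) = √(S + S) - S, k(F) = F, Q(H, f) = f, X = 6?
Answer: 2134199/25 + √2/5 ≈ 85368.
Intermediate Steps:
K(S) = -S + √2*√S (K(S) = √(2*S) - S = √2*√S - S = -S + √2*√S)
I = -85368 (I = -14228*6 = -85368)
K(k(1/(5 + 20))) - I = (-1/(5 + 20) + √2*√(1/(5 + 20))) - 1*(-85368) = (-1/25 + √2*√(1/25)) + 85368 = (-1*1/25 + √2*√(1/25)) + 85368 = (-1/25 + √2*(⅕)) + 85368 = (-1/25 + √2/5) + 85368 = 2134199/25 + √2/5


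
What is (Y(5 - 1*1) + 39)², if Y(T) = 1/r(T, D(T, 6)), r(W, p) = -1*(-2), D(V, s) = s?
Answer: 6241/4 ≈ 1560.3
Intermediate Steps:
r(W, p) = 2
Y(T) = ½ (Y(T) = 1/2 = ½)
(Y(5 - 1*1) + 39)² = (½ + 39)² = (79/2)² = 6241/4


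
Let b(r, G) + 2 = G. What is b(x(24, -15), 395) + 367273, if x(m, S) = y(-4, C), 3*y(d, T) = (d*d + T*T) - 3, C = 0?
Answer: 367666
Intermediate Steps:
y(d, T) = -1 + T**2/3 + d**2/3 (y(d, T) = ((d*d + T*T) - 3)/3 = ((d**2 + T**2) - 3)/3 = ((T**2 + d**2) - 3)/3 = (-3 + T**2 + d**2)/3 = -1 + T**2/3 + d**2/3)
x(m, S) = 13/3 (x(m, S) = -1 + (1/3)*0**2 + (1/3)*(-4)**2 = -1 + (1/3)*0 + (1/3)*16 = -1 + 0 + 16/3 = 13/3)
b(r, G) = -2 + G
b(x(24, -15), 395) + 367273 = (-2 + 395) + 367273 = 393 + 367273 = 367666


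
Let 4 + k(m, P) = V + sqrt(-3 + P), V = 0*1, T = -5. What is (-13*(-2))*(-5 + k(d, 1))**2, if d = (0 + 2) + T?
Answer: 2054 - 468*I*sqrt(2) ≈ 2054.0 - 661.85*I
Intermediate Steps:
d = -3 (d = (0 + 2) - 5 = 2 - 5 = -3)
V = 0
k(m, P) = -4 + sqrt(-3 + P) (k(m, P) = -4 + (0 + sqrt(-3 + P)) = -4 + sqrt(-3 + P))
(-13*(-2))*(-5 + k(d, 1))**2 = (-13*(-2))*(-5 + (-4 + sqrt(-3 + 1)))**2 = 26*(-5 + (-4 + sqrt(-2)))**2 = 26*(-5 + (-4 + I*sqrt(2)))**2 = 26*(-9 + I*sqrt(2))**2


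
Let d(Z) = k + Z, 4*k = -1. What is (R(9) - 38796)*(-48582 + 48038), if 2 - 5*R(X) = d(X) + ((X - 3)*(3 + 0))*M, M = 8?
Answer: 105607128/5 ≈ 2.1121e+7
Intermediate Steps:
k = -¼ (k = (¼)*(-1) = -¼ ≈ -0.25000)
d(Z) = -¼ + Z
R(X) = 297/20 - 5*X (R(X) = ⅖ - ((-¼ + X) + ((X - 3)*(3 + 0))*8)/5 = ⅖ - ((-¼ + X) + ((-3 + X)*3)*8)/5 = ⅖ - ((-¼ + X) + (-9 + 3*X)*8)/5 = ⅖ - ((-¼ + X) + (-72 + 24*X))/5 = ⅖ - (-289/4 + 25*X)/5 = ⅖ + (289/20 - 5*X) = 297/20 - 5*X)
(R(9) - 38796)*(-48582 + 48038) = ((297/20 - 5*9) - 38796)*(-48582 + 48038) = ((297/20 - 45) - 38796)*(-544) = (-603/20 - 38796)*(-544) = -776523/20*(-544) = 105607128/5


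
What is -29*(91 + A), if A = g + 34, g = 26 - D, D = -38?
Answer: -5481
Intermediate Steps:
g = 64 (g = 26 - 1*(-38) = 26 + 38 = 64)
A = 98 (A = 64 + 34 = 98)
-29*(91 + A) = -29*(91 + 98) = -29*189 = -5481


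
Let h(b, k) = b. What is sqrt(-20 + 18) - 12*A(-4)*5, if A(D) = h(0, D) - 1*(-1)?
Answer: -60 + I*sqrt(2) ≈ -60.0 + 1.4142*I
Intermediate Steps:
A(D) = 1 (A(D) = 0 - 1*(-1) = 0 + 1 = 1)
sqrt(-20 + 18) - 12*A(-4)*5 = sqrt(-20 + 18) - 12*5 = sqrt(-2) - 12*5 = I*sqrt(2) - 60 = -60 + I*sqrt(2)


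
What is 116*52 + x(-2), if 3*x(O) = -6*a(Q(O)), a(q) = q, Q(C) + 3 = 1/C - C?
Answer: 6035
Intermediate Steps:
Q(C) = -3 + 1/C - C (Q(C) = -3 + (1/C - C) = -3 + 1/C - C)
x(O) = 6 - 2/O + 2*O (x(O) = (-6*(-3 + 1/O - O))/3 = (18 - 6/O + 6*O)/3 = 6 - 2/O + 2*O)
116*52 + x(-2) = 116*52 + (6 - 2/(-2) + 2*(-2)) = 6032 + (6 - 2*(-½) - 4) = 6032 + (6 + 1 - 4) = 6032 + 3 = 6035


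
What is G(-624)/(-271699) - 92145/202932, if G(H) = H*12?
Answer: -7838716513/18378807156 ≈ -0.42651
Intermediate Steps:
G(H) = 12*H
G(-624)/(-271699) - 92145/202932 = (12*(-624))/(-271699) - 92145/202932 = -7488*(-1/271699) - 92145*1/202932 = 7488/271699 - 30715/67644 = -7838716513/18378807156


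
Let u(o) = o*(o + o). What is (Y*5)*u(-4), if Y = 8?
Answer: 1280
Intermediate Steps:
u(o) = 2*o² (u(o) = o*(2*o) = 2*o²)
(Y*5)*u(-4) = (8*5)*(2*(-4)²) = 40*(2*16) = 40*32 = 1280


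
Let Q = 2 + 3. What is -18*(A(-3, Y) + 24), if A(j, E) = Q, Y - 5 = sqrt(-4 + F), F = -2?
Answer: -522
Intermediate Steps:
Y = 5 + I*sqrt(6) (Y = 5 + sqrt(-4 - 2) = 5 + sqrt(-6) = 5 + I*sqrt(6) ≈ 5.0 + 2.4495*I)
Q = 5
A(j, E) = 5
-18*(A(-3, Y) + 24) = -18*(5 + 24) = -18*29 = -522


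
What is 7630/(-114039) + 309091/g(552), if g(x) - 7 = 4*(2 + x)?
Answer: 3914607451/28167633 ≈ 138.98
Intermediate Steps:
g(x) = 15 + 4*x (g(x) = 7 + 4*(2 + x) = 7 + (8 + 4*x) = 15 + 4*x)
7630/(-114039) + 309091/g(552) = 7630/(-114039) + 309091/(15 + 4*552) = 7630*(-1/114039) + 309091/(15 + 2208) = -7630/114039 + 309091/2223 = 3914607451/28167633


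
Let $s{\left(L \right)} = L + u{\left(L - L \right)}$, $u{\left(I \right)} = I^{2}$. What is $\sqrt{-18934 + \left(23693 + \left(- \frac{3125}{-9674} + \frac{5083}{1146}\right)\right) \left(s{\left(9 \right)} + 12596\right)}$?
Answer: $\frac{\sqrt{2294478583134147502071}}{2771601} \approx 17283.0$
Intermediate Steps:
$s{\left(L \right)} = L$ ($s{\left(L \right)} = L + \left(L - L\right)^{2} = L + 0^{2} = L + 0 = L$)
$\sqrt{-18934 + \left(23693 + \left(- \frac{3125}{-9674} + \frac{5083}{1146}\right)\right) \left(s{\left(9 \right)} + 12596\right)} = \sqrt{-18934 + \left(23693 + \left(- \frac{3125}{-9674} + \frac{5083}{1146}\right)\right) \left(9 + 12596\right)} = \sqrt{-18934 + \left(23693 + \left(\left(-3125\right) \left(- \frac{1}{9674}\right) + 5083 \cdot \frac{1}{1146}\right)\right) 12605} = \sqrt{-18934 + \left(23693 + \left(\frac{3125}{9674} + \frac{5083}{1146}\right)\right) 12605} = \sqrt{-18934 + \left(23693 + \frac{13188548}{2771601}\right) 12605} = \sqrt{-18934 + \frac{65680731041}{2771601} \cdot 12605} = \sqrt{-18934 + \frac{827905614771805}{2771601}} = \sqrt{\frac{827853137278471}{2771601}} = \frac{\sqrt{2294478583134147502071}}{2771601}$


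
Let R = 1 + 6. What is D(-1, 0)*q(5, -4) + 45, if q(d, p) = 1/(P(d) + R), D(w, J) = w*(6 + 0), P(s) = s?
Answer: 89/2 ≈ 44.500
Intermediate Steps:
R = 7
D(w, J) = 6*w (D(w, J) = w*6 = 6*w)
q(d, p) = 1/(7 + d) (q(d, p) = 1/(d + 7) = 1/(7 + d))
D(-1, 0)*q(5, -4) + 45 = (6*(-1))/(7 + 5) + 45 = -6/12 + 45 = -6*1/12 + 45 = -1/2 + 45 = 89/2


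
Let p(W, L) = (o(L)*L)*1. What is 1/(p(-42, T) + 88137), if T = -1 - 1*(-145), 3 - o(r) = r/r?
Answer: 1/88425 ≈ 1.1309e-5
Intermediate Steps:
o(r) = 2 (o(r) = 3 - r/r = 3 - 1*1 = 3 - 1 = 2)
T = 144 (T = -1 + 145 = 144)
p(W, L) = 2*L (p(W, L) = (2*L)*1 = 2*L)
1/(p(-42, T) + 88137) = 1/(2*144 + 88137) = 1/(288 + 88137) = 1/88425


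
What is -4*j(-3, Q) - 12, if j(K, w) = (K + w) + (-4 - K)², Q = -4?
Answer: 12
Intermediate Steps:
j(K, w) = K + w + (-4 - K)²
-4*j(-3, Q) - 12 = -4*(-3 - 4 + (4 - 3)²) - 12 = -4*(-3 - 4 + 1²) - 12 = -4*(-3 - 4 + 1) - 12 = -4*(-6) - 12 = 24 - 12 = 12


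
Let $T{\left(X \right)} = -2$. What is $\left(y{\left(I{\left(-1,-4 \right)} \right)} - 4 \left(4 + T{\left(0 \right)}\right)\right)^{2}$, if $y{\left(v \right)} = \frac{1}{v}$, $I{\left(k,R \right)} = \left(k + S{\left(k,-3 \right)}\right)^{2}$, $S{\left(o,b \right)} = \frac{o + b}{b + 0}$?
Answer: $1$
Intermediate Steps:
$S{\left(o,b \right)} = \frac{b + o}{b}$
$I{\left(k,R \right)} = \left(1 + \frac{2 k}{3}\right)^{2}$ ($I{\left(k,R \right)} = \left(k + \frac{-3 + k}{-3}\right)^{2} = \left(k - \frac{-3 + k}{3}\right)^{2} = \left(k - \left(-1 + \frac{k}{3}\right)\right)^{2} = \left(1 + \frac{2 k}{3}\right)^{2}$)
$\left(y{\left(I{\left(-1,-4 \right)} \right)} - 4 \left(4 + T{\left(0 \right)}\right)\right)^{2} = \left(\frac{1}{\frac{1}{9} \left(3 + 2 \left(-1\right)\right)^{2}} - 4 \left(4 - 2\right)\right)^{2} = \left(\frac{1}{\frac{1}{9} \left(3 - 2\right)^{2}} - 8\right)^{2} = \left(\frac{1}{\frac{1}{9} \cdot 1^{2}} - 8\right)^{2} = \left(\frac{1}{\frac{1}{9} \cdot 1} - 8\right)^{2} = \left(\frac{1}{\frac{1}{9}} - 8\right)^{2} = \left(9 - 8\right)^{2} = 1^{2} = 1$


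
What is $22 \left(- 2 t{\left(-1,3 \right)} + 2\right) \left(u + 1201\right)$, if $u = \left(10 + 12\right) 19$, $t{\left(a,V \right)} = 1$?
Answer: $0$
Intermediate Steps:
$u = 418$ ($u = 22 \cdot 19 = 418$)
$22 \left(- 2 t{\left(-1,3 \right)} + 2\right) \left(u + 1201\right) = 22 \left(\left(-2\right) 1 + 2\right) \left(418 + 1201\right) = 22 \left(-2 + 2\right) 1619 = 22 \cdot 0 \cdot 1619 = 0 \cdot 1619 = 0$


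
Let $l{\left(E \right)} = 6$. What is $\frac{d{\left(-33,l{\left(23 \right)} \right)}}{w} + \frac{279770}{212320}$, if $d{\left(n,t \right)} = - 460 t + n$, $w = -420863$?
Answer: $\frac{11833785127}{8935763216} \approx 1.3243$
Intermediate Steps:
$d{\left(n,t \right)} = n - 460 t$
$\frac{d{\left(-33,l{\left(23 \right)} \right)}}{w} + \frac{279770}{212320} = \frac{-33 - 2760}{-420863} + \frac{279770}{212320} = \left(-33 - 2760\right) \left(- \frac{1}{420863}\right) + 279770 \cdot \frac{1}{212320} = \left(-2793\right) \left(- \frac{1}{420863}\right) + \frac{27977}{21232} = \frac{2793}{420863} + \frac{27977}{21232} = \frac{11833785127}{8935763216}$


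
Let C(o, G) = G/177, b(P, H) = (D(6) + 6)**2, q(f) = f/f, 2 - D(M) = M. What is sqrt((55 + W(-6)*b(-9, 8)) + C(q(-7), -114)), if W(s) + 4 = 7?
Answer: 3*sqrt(25665)/59 ≈ 8.1459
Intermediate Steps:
D(M) = 2 - M
q(f) = 1
W(s) = 3 (W(s) = -4 + 7 = 3)
b(P, H) = 4 (b(P, H) = ((2 - 1*6) + 6)**2 = ((2 - 6) + 6)**2 = (-4 + 6)**2 = 2**2 = 4)
C(o, G) = G/177 (C(o, G) = G*(1/177) = G/177)
sqrt((55 + W(-6)*b(-9, 8)) + C(q(-7), -114)) = sqrt((55 + 3*4) + (1/177)*(-114)) = sqrt((55 + 12) - 38/59) = sqrt(67 - 38/59) = sqrt(3915/59) = 3*sqrt(25665)/59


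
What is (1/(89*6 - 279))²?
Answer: 1/65025 ≈ 1.5379e-5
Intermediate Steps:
(1/(89*6 - 279))² = (1/(534 - 279))² = (1/255)² = 1/65025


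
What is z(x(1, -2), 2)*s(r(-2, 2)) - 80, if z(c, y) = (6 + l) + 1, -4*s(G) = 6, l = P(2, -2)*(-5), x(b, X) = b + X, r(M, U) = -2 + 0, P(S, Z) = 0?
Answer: -181/2 ≈ -90.500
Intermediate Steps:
r(M, U) = -2
x(b, X) = X + b
l = 0 (l = 0*(-5) = 0)
s(G) = -3/2 (s(G) = -¼*6 = -3/2)
z(c, y) = 7 (z(c, y) = (6 + 0) + 1 = 6 + 1 = 7)
z(x(1, -2), 2)*s(r(-2, 2)) - 80 = 7*(-3/2) - 80 = -21/2 - 80 = -181/2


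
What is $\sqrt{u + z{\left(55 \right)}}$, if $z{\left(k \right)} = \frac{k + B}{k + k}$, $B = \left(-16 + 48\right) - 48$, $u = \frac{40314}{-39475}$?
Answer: $\frac{i \sqrt{20113406214}}{173690} \approx 0.81652 i$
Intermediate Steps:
$u = - \frac{40314}{39475}$ ($u = 40314 \left(- \frac{1}{39475}\right) = - \frac{40314}{39475} \approx -1.0213$)
$B = -16$ ($B = 32 - 48 = -16$)
$z{\left(k \right)} = \frac{-16 + k}{2 k}$ ($z{\left(k \right)} = \frac{k - 16}{k + k} = \frac{-16 + k}{2 k}$)
$\sqrt{u + z{\left(55 \right)}} = \sqrt{- \frac{40314}{39475} + \frac{-16 + 55}{2 \cdot 55}} = \sqrt{- \frac{40314}{39475} + \frac{1}{2} \cdot \frac{1}{55} \cdot 39} = \sqrt{- \frac{40314}{39475} + \frac{39}{110}} = \sqrt{- \frac{579003}{868450}} = \frac{i \sqrt{20113406214}}{173690}$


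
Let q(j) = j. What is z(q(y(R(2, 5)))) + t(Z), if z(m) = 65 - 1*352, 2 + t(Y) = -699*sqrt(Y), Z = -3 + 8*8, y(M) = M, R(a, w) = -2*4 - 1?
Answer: -289 - 699*sqrt(61) ≈ -5748.4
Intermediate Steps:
R(a, w) = -9 (R(a, w) = -8 - 1 = -9)
Z = 61 (Z = -3 + 64 = 61)
t(Y) = -2 - 699*sqrt(Y)
z(m) = -287 (z(m) = 65 - 352 = -287)
z(q(y(R(2, 5)))) + t(Z) = -287 + (-2 - 699*sqrt(61)) = -289 - 699*sqrt(61)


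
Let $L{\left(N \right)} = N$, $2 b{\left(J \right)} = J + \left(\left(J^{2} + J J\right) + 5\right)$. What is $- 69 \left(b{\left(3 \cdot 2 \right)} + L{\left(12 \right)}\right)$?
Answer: $- \frac{7383}{2} \approx -3691.5$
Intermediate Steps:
$b{\left(J \right)} = \frac{5}{2} + J^{2} + \frac{J}{2}$ ($b{\left(J \right)} = \frac{J + \left(\left(J^{2} + J J\right) + 5\right)}{2} = \frac{J + \left(\left(J^{2} + J^{2}\right) + 5\right)}{2} = \frac{J + \left(2 J^{2} + 5\right)}{2} = \frac{J + \left(5 + 2 J^{2}\right)}{2} = \frac{5 + J + 2 J^{2}}{2} = \frac{5}{2} + J^{2} + \frac{J}{2}$)
$- 69 \left(b{\left(3 \cdot 2 \right)} + L{\left(12 \right)}\right) = - 69 \left(\left(\frac{5}{2} + \left(3 \cdot 2\right)^{2} + \frac{3 \cdot 2}{2}\right) + 12\right) = - 69 \left(\left(\frac{5}{2} + 6^{2} + \frac{1}{2} \cdot 6\right) + 12\right) = - 69 \left(\left(\frac{5}{2} + 36 + 3\right) + 12\right) = - 69 \left(\frac{83}{2} + 12\right) = \left(-69\right) \frac{107}{2} = - \frac{7383}{2}$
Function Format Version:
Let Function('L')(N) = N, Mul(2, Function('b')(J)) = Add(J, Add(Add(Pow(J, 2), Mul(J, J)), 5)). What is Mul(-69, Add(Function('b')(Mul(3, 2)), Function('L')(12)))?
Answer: Rational(-7383, 2) ≈ -3691.5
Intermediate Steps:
Function('b')(J) = Add(Rational(5, 2), Pow(J, 2), Mul(Rational(1, 2), J)) (Function('b')(J) = Mul(Rational(1, 2), Add(J, Add(Add(Pow(J, 2), Mul(J, J)), 5))) = Mul(Rational(1, 2), Add(J, Add(Add(Pow(J, 2), Pow(J, 2)), 5))) = Mul(Rational(1, 2), Add(J, Add(Mul(2, Pow(J, 2)), 5))) = Mul(Rational(1, 2), Add(J, Add(5, Mul(2, Pow(J, 2))))) = Mul(Rational(1, 2), Add(5, J, Mul(2, Pow(J, 2)))) = Add(Rational(5, 2), Pow(J, 2), Mul(Rational(1, 2), J)))
Mul(-69, Add(Function('b')(Mul(3, 2)), Function('L')(12))) = Mul(-69, Add(Add(Rational(5, 2), Pow(Mul(3, 2), 2), Mul(Rational(1, 2), Mul(3, 2))), 12)) = Mul(-69, Add(Add(Rational(5, 2), Pow(6, 2), Mul(Rational(1, 2), 6)), 12)) = Mul(-69, Add(Add(Rational(5, 2), 36, 3), 12)) = Mul(-69, Add(Rational(83, 2), 12)) = Mul(-69, Rational(107, 2)) = Rational(-7383, 2)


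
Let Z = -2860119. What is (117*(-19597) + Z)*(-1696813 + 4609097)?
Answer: -15006906258912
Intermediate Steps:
(117*(-19597) + Z)*(-1696813 + 4609097) = (117*(-19597) - 2860119)*(-1696813 + 4609097) = (-2292849 - 2860119)*2912284 = -5152968*2912284 = -15006906258912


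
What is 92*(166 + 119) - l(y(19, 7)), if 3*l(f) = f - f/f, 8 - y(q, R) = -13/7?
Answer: 550558/21 ≈ 26217.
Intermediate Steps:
y(q, R) = 69/7 (y(q, R) = 8 - (-13)/7 = 8 - 1*(-13/7) = 8 + 13/7 = 69/7)
l(f) = -⅓ + f/3 (l(f) = (f - f/f)/3 = (f - 1*1)/3 = (f - 1)/3 = (-1 + f)/3 = -⅓ + f/3)
92*(166 + 119) - l(y(19, 7)) = 92*(166 + 119) - (-⅓ + (⅓)*(69/7)) = 92*285 - (-⅓ + 23/7) = 26220 - 1*62/21 = 26220 - 62/21 = 550558/21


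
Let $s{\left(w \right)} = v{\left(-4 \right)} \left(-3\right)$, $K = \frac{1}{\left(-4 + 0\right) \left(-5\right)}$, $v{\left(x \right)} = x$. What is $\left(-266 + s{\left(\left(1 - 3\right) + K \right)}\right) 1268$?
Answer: $-322072$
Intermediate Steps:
$K = \frac{1}{20}$ ($K = \frac{1}{\left(-4\right) \left(-5\right)} = \frac{1}{20} \approx 0.05$)
$s{\left(w \right)} = 12$ ($s{\left(w \right)} = \left(-4\right) \left(-3\right) = 12$)
$\left(-266 + s{\left(\left(1 - 3\right) + K \right)}\right) 1268 = \left(-266 + 12\right) 1268 = \left(-254\right) 1268 = -322072$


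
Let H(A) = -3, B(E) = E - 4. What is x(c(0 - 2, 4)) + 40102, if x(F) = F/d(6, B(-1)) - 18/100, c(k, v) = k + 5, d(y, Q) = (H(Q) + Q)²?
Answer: 64162987/1600 ≈ 40102.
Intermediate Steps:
B(E) = -4 + E
d(y, Q) = (-3 + Q)²
c(k, v) = 5 + k
x(F) = -9/50 + F/64 (x(F) = F/((-3 + (-4 - 1))²) - 18/100 = F/((-3 - 5)²) - 18*1/100 = F/((-8)²) - 9/50 = F/64 - 9/50 = -9/50 + F/64)
x(c(0 - 2, 4)) + 40102 = (-9/50 + (5 + (0 - 2))/64) + 40102 = (-9/50 + (5 - 2)/64) + 40102 = (-9/50 + (1/64)*3) + 40102 = (-9/50 + 3/64) + 40102 = -213/1600 + 40102 = 64162987/1600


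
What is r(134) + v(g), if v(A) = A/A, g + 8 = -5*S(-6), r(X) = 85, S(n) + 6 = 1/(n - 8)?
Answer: 86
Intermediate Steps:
S(n) = -6 + 1/(-8 + n) (S(n) = -6 + 1/(n - 8) = -6 + 1/(-8 + n))
g = 313/14 (g = -8 - 5*(49 - 6*(-6))/(-8 - 6) = -8 - 5*(49 + 36)/(-14) = -8 - (-5)*85/14 = -8 - 5*(-85/14) = -8 + 425/14 = 313/14 ≈ 22.357)
v(A) = 1
r(134) + v(g) = 85 + 1 = 86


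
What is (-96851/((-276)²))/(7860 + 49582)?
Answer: -96851/4375701792 ≈ -2.2134e-5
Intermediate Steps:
(-96851/((-276)²))/(7860 + 49582) = -96851/76176/57442 = -96851*1/76176*(1/57442) = -96851/76176*1/57442 = -96851/4375701792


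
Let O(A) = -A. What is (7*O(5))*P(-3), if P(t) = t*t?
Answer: -315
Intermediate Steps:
P(t) = t²
(7*O(5))*P(-3) = (7*(-1*5))*(-3)² = (7*(-5))*9 = -35*9 = -315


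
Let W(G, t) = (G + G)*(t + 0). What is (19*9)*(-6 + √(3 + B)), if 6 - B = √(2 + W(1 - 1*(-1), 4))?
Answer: -1026 + 171*√(9 - 3*√2) ≈ -653.03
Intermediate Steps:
W(G, t) = 2*G*t (W(G, t) = (2*G)*t = 2*G*t)
B = 6 - 3*√2 (B = 6 - √(2 + 2*(1 - 1*(-1))*4) = 6 - √(2 + 2*(1 + 1)*4) = 6 - √(2 + 2*2*4) = 6 - √(2 + 16) = 6 - √18 = 6 - 3*√2 ≈ 1.7574)
(19*9)*(-6 + √(3 + B)) = (19*9)*(-6 + √(3 + (6 - 3*√2))) = 171*(-6 + √(9 - 3*√2)) = -1026 + 171*√(9 - 3*√2)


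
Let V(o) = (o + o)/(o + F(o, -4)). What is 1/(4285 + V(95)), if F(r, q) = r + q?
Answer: 93/398600 ≈ 0.00023332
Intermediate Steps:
F(r, q) = q + r
V(o) = 2*o/(-4 + 2*o) (V(o) = (o + o)/(o + (-4 + o)) = (2*o)/(-4 + 2*o) = 2*o/(-4 + 2*o))
1/(4285 + V(95)) = 1/(4285 + 95/(-2 + 95)) = 1/(4285 + 95/93) = 1/(398600/93) = 93/398600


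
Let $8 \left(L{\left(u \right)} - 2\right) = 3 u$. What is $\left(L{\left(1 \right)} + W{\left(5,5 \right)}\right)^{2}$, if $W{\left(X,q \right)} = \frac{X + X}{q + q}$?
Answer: $\frac{729}{64} \approx 11.391$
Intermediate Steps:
$W{\left(X,q \right)} = \frac{X}{q}$ ($W{\left(X,q \right)} = \frac{2 X}{2 q} = 2 X \frac{1}{2 q} = \frac{X}{q}$)
$L{\left(u \right)} = 2 + \frac{3 u}{8}$
$\left(L{\left(1 \right)} + W{\left(5,5 \right)}\right)^{2} = \left(\left(2 + \frac{3}{8} \cdot 1\right) + \frac{5}{5}\right)^{2} = \left(\left(2 + \frac{3}{8}\right) + 5 \cdot \frac{1}{5}\right)^{2} = \left(\frac{19}{8} + 1\right)^{2} = \left(\frac{27}{8}\right)^{2} = \frac{729}{64}$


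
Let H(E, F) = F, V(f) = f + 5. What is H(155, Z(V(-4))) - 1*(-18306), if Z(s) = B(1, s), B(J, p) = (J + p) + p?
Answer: 18309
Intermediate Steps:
V(f) = 5 + f
B(J, p) = J + 2*p
Z(s) = 1 + 2*s
H(155, Z(V(-4))) - 1*(-18306) = (1 + 2*(5 - 4)) - 1*(-18306) = (1 + 2*1) + 18306 = (1 + 2) + 18306 = 3 + 18306 = 18309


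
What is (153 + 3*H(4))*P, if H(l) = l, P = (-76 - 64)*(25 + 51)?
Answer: -1755600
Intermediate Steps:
P = -10640 (P = -140*76 = -10640)
(153 + 3*H(4))*P = (153 + 3*4)*(-10640) = (153 + 12)*(-10640) = 165*(-10640) = -1755600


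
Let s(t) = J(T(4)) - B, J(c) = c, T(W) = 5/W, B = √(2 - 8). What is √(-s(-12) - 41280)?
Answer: √(-165125 + 4*I*√6)/2 ≈ 0.0060279 + 203.18*I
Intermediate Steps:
B = I*√6 (B = √(-6) = I*√6 ≈ 2.4495*I)
s(t) = 5/4 - I*√6
√(-s(-12) - 41280) = √(-(5/4 - I*√6) - 41280) = √((-5/4 + I*√6) - 41280) = √(-165125/4 + I*√6)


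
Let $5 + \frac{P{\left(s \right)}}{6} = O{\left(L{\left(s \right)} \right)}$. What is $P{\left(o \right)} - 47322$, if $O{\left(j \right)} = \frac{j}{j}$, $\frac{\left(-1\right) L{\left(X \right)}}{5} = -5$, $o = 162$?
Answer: $-47346$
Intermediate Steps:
$L{\left(X \right)} = 25$ ($L{\left(X \right)} = \left(-5\right) \left(-5\right) = 25$)
$O{\left(j \right)} = 1$
$P{\left(s \right)} = -24$ ($P{\left(s \right)} = -30 + 6 \cdot 1 = -30 + 6 = -24$)
$P{\left(o \right)} - 47322 = -24 - 47322 = -47346$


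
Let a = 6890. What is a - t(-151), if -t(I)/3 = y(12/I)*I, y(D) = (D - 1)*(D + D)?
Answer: 1028654/151 ≈ 6812.3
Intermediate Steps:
y(D) = 2*D*(-1 + D) (y(D) = (-1 + D)*(2*D) = 2*D*(-1 + D))
t(I) = 72 - 864/I (t(I) = -3*2*(12/I)*(-1 + 12/I)*I = -3*24*(-1 + 12/I)/I*I = -3*(-24 + 288/I) = 72 - 864/I)
a - t(-151) = 6890 - (72 - 864/(-151)) = 6890 - (72 - 864*(-1/151)) = 6890 - (72 + 864/151) = 6890 - 1*11736/151 = 6890 - 11736/151 = 1028654/151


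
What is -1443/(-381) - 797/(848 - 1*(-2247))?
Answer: 1387476/393065 ≈ 3.5299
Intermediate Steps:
-1443/(-381) - 797/(848 - 1*(-2247)) = -1443*(-1/381) - 797/(848 + 2247) = 481/127 - 797/3095 = 1387476/393065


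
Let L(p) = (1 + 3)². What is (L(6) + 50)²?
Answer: 4356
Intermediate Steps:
L(p) = 16 (L(p) = 4² = 16)
(L(6) + 50)² = (16 + 50)² = 66² = 4356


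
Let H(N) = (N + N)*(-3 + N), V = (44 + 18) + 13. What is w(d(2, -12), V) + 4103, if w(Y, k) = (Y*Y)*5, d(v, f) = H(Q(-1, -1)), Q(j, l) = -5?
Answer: 36103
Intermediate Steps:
V = 75 (V = 62 + 13 = 75)
H(N) = 2*N*(-3 + N) (H(N) = (2*N)*(-3 + N) = 2*N*(-3 + N))
d(v, f) = 80 (d(v, f) = 2*(-5)*(-3 - 5) = 2*(-5)*(-8) = 80)
w(Y, k) = 5*Y**2 (w(Y, k) = Y**2*5 = 5*Y**2)
w(d(2, -12), V) + 4103 = 5*80**2 + 4103 = 5*6400 + 4103 = 32000 + 4103 = 36103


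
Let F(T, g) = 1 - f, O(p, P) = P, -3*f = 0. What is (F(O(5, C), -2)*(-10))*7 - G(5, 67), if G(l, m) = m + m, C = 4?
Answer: -204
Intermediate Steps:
f = 0 (f = -⅓*0 = 0)
G(l, m) = 2*m
F(T, g) = 1 (F(T, g) = 1 - 1*0 = 1 + 0 = 1)
(F(O(5, C), -2)*(-10))*7 - G(5, 67) = (1*(-10))*7 - 2*67 = -10*7 - 1*134 = -70 - 134 = -204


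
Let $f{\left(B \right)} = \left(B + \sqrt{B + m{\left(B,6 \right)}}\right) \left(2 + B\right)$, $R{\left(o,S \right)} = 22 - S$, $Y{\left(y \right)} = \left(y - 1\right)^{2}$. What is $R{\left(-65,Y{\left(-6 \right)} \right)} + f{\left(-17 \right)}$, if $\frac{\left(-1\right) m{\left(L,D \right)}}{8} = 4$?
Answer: $228 - 105 i \approx 228.0 - 105.0 i$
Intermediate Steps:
$Y{\left(y \right)} = \left(-1 + y\right)^{2}$
$m{\left(L,D \right)} = -32$ ($m{\left(L,D \right)} = \left(-8\right) 4 = -32$)
$f{\left(B \right)} = \left(2 + B\right) \left(B + \sqrt{-32 + B}\right)$ ($f{\left(B \right)} = \left(B + \sqrt{B - 32}\right) \left(2 + B\right) = \left(B + \sqrt{-32 + B}\right) \left(2 + B\right) = \left(2 + B\right) \left(B + \sqrt{-32 + B}\right)$)
$R{\left(-65,Y{\left(-6 \right)} \right)} + f{\left(-17 \right)} = \left(22 - \left(-1 - 6\right)^{2}\right) + \left(\left(-17\right)^{2} + 2 \left(-17\right) + 2 \sqrt{-32 - 17} - 17 \sqrt{-32 - 17}\right) = \left(22 - \left(-7\right)^{2}\right) + \left(289 - 34 + 2 \sqrt{-49} - 17 \sqrt{-49}\right) = \left(22 - 49\right) + \left(289 - 34 + 2 \cdot 7 i - 17 \cdot 7 i\right) = \left(22 - 49\right) + \left(289 - 34 + 14 i - 119 i\right) = -27 + \left(255 - 105 i\right) = 228 - 105 i$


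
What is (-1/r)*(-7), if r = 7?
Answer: 1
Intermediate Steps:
(-1/r)*(-7) = (-1/7)*(-7) = ((⅐)*(-1))*(-7) = -⅐*(-7) = 1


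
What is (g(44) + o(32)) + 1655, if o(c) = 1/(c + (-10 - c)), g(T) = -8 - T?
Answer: 16029/10 ≈ 1602.9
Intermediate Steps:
o(c) = -1/10 (o(c) = 1/(-10) = -1/10)
(g(44) + o(32)) + 1655 = ((-8 - 1*44) - 1/10) + 1655 = ((-8 - 44) - 1/10) + 1655 = (-52 - 1/10) + 1655 = -521/10 + 1655 = 16029/10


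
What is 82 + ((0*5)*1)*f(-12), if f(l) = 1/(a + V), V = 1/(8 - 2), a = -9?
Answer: 82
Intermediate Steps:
V = ⅙ (V = 1/6 = ⅙ ≈ 0.16667)
f(l) = -6/53 (f(l) = 1/(-9 + ⅙) = 1/(-53/6) = -6/53)
82 + ((0*5)*1)*f(-12) = 82 + ((0*5)*1)*(-6/53) = 82 + (0*1)*(-6/53) = 82 + 0*(-6/53) = 82 + 0 = 82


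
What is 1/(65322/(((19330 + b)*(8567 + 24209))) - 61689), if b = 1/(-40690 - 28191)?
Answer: -2424458435428/149562416173148743 ≈ -1.6210e-5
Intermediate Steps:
b = -1/68881 (b = 1/(-68881) = -1/68881 ≈ -1.4518e-5)
1/(65322/(((19330 + b)*(8567 + 24209))) - 61689) = 1/(65322/(((19330 - 1/68881)*(8567 + 24209))) - 61689) = 1/(65322/(((1331469729/68881)*32776)) - 61689) = 1/(65322/(43640251837704/68881) - 61689) = 1/(65322*(68881/43640251837704) - 61689) = 1/(249969149/2424458435428 - 61689) = 1/(-149562416173148743/2424458435428) = -2424458435428/149562416173148743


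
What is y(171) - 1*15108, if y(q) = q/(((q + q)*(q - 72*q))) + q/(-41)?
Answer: -15045102959/995562 ≈ -15112.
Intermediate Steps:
y(q) = -q/41 - 1/(142*q) (y(q) = q/(((2*q)*(-71*q))) + q*(-1/41) = q/((-142*q²)) - q/41 = q*(-1/(142*q²)) - q/41 = -1/(142*q) - q/41 = -q/41 - 1/(142*q))
y(171) - 1*15108 = (-1/41*171 - 1/142/171) - 1*15108 = (-171/41 - 1/142*1/171) - 15108 = (-171/41 - 1/24282) - 15108 = -4152263/995562 - 15108 = -15045102959/995562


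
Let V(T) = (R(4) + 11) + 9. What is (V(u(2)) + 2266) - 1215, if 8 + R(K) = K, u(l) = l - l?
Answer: 1067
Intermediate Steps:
u(l) = 0
R(K) = -8 + K
V(T) = 16 (V(T) = ((-8 + 4) + 11) + 9 = (-4 + 11) + 9 = 7 + 9 = 16)
(V(u(2)) + 2266) - 1215 = (16 + 2266) - 1215 = 2282 - 1215 = 1067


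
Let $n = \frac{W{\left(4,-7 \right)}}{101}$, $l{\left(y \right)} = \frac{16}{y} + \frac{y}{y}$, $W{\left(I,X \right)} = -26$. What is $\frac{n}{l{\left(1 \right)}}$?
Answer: $- \frac{26}{1717} \approx -0.015143$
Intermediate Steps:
$l{\left(y \right)} = 1 + \frac{16}{y}$ ($l{\left(y \right)} = \frac{16}{y} + 1 = 1 + \frac{16}{y}$)
$n = - \frac{26}{101} \approx -0.25743$
$\frac{n}{l{\left(1 \right)}} = - \frac{26}{101 \frac{16 + 1}{1}} = - \frac{26}{101 \cdot 1 \cdot 17} = - \frac{26}{101 \cdot 17} = \left(- \frac{26}{101}\right) \frac{1}{17} = - \frac{26}{1717}$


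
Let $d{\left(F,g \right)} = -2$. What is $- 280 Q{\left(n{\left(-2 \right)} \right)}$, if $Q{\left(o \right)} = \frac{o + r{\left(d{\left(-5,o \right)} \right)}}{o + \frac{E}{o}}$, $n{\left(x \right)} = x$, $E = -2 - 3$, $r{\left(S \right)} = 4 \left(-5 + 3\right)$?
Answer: $5600$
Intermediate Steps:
$r{\left(S \right)} = -8$ ($r{\left(S \right)} = 4 \left(-2\right) = -8$)
$E = -5$ ($E = -2 - 3 = -5$)
$Q{\left(o \right)} = \frac{-8 + o}{o - \frac{5}{o}}$ ($Q{\left(o \right)} = \frac{o - 8}{o - \frac{5}{o}} = \frac{-8 + o}{o - \frac{5}{o}}$)
$- 280 Q{\left(n{\left(-2 \right)} \right)} = - 280 \left(- \frac{2 \left(-8 - 2\right)}{-5 + \left(-2\right)^{2}}\right) = - 280 \left(\left(-2\right) \frac{1}{-5 + 4} \left(-10\right)\right) = - 280 \left(\left(-2\right) \frac{1}{-1} \left(-10\right)\right) = - 280 \left(\left(-2\right) \left(-1\right) \left(-10\right)\right) = \left(-280\right) \left(-20\right) = 5600$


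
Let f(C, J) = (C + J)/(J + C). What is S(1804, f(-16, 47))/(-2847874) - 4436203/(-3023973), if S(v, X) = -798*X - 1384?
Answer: 6320172745754/4305947041701 ≈ 1.4678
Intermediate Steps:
f(C, J) = 1 (f(C, J) = (C + J)/(C + J) = 1)
S(v, X) = -1384 - 798*X
S(1804, f(-16, 47))/(-2847874) - 4436203/(-3023973) = (-1384 - 798*1)/(-2847874) - 4436203/(-3023973) = (-1384 - 798)*(-1/2847874) - 4436203*(-1/3023973) = -2182*(-1/2847874) + 4436203/3023973 = 1091/1423937 + 4436203/3023973 = 6320172745754/4305947041701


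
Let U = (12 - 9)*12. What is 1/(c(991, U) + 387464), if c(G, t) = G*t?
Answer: 1/423140 ≈ 2.3633e-6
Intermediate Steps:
U = 36 (U = 3*12 = 36)
1/(c(991, U) + 387464) = 1/(991*36 + 387464) = 1/(35676 + 387464) = 1/423140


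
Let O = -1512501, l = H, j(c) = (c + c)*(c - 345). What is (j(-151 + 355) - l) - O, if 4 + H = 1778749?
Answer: -323772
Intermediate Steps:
H = 1778745 (H = -4 + 1778749 = 1778745)
j(c) = 2*c*(-345 + c) (j(c) = (2*c)*(-345 + c) = 2*c*(-345 + c))
l = 1778745
(j(-151 + 355) - l) - O = (2*(-151 + 355)*(-345 + (-151 + 355)) - 1*1778745) - 1*(-1512501) = (2*204*(-345 + 204) - 1778745) + 1512501 = (2*204*(-141) - 1778745) + 1512501 = (-57528 - 1778745) + 1512501 = -1836273 + 1512501 = -323772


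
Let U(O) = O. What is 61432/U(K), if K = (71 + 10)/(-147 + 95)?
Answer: -3194464/81 ≈ -39438.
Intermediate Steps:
K = -81/52 (K = 81/(-52) = 81*(-1/52) = -81/52 ≈ -1.5577)
61432/U(K) = 61432/(-81/52) = 61432*(-52/81) = -3194464/81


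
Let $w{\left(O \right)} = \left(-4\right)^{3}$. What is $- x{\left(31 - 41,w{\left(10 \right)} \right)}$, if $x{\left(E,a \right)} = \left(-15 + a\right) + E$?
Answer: $89$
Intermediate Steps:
$w{\left(O \right)} = -64$
$x{\left(E,a \right)} = -15 + E + a$
$- x{\left(31 - 41,w{\left(10 \right)} \right)} = - (-15 + \left(31 - 41\right) - 64) = - (-15 - 10 - 64) = \left(-1\right) \left(-89\right) = 89$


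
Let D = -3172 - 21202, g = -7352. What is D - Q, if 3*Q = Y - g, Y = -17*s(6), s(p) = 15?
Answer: -80219/3 ≈ -26740.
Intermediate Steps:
Y = -255 (Y = -17*15 = -255)
Q = 7097/3 (Q = (-255 - 1*(-7352))/3 = (-255 + 7352)/3 = (1/3)*7097 = 7097/3 ≈ 2365.7)
D = -24374
D - Q = -24374 - 1*7097/3 = -24374 - 7097/3 = -80219/3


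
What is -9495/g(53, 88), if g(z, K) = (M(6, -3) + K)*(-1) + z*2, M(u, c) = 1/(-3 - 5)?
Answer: -15192/29 ≈ -523.86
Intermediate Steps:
M(u, c) = -⅛ (M(u, c) = 1/(-8) = -⅛)
g(z, K) = ⅛ - K + 2*z (g(z, K) = (-⅛ + K)*(-1) + z*2 = (⅛ - K) + 2*z = ⅛ - K + 2*z)
-9495/g(53, 88) = -9495/(⅛ - 1*88 + 2*53) = -9495/(⅛ - 88 + 106) = -9495/145/8 = -9495*8/145 = -15192/29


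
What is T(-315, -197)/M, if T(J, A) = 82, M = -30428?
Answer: -41/15214 ≈ -0.0026949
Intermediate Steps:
T(-315, -197)/M = 82/(-30428) = 82*(-1/30428) = -41/15214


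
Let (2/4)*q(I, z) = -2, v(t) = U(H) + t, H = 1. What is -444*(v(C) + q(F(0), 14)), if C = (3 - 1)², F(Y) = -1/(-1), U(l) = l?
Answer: -444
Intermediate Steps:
F(Y) = 1 (F(Y) = -1*(-1) = 1)
C = 4 (C = 2² = 4)
v(t) = 1 + t
q(I, z) = -4 (q(I, z) = 2*(-2) = -4)
-444*(v(C) + q(F(0), 14)) = -444*((1 + 4) - 4) = -444*(5 - 4) = -444*1 = -444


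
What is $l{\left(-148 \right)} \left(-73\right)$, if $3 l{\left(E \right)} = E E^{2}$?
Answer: $\frac{236650816}{3} \approx 7.8884 \cdot 10^{7}$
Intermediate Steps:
$l{\left(E \right)} = \frac{E^{3}}{3}$ ($l{\left(E \right)} = \frac{E E^{2}}{3} = \frac{E^{3}}{3}$)
$l{\left(-148 \right)} \left(-73\right) = \frac{\left(-148\right)^{3}}{3} \left(-73\right) = \frac{1}{3} \left(-3241792\right) \left(-73\right) = \left(- \frac{3241792}{3}\right) \left(-73\right) = \frac{236650816}{3}$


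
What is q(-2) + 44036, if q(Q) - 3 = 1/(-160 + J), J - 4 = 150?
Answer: 264233/6 ≈ 44039.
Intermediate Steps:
J = 154 (J = 4 + 150 = 154)
q(Q) = 17/6 (q(Q) = 3 + 1/(-160 + 154) = 3 + 1/(-6) = 3 - 1/6 = 17/6)
q(-2) + 44036 = 17/6 + 44036 = 264233/6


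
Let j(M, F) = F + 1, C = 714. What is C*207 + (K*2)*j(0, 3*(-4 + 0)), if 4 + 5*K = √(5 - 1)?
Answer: 739034/5 ≈ 1.4781e+5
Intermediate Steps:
j(M, F) = 1 + F
K = -⅖ (K = -⅘ + √(5 - 1)/5 = -⅘ + √4/5 = -⅘ + (⅕)*2 = -⅘ + ⅖ = -⅖ ≈ -0.40000)
C*207 + (K*2)*j(0, 3*(-4 + 0)) = 714*207 + (-⅖*2)*(1 + 3*(-4 + 0)) = 147798 - 4*(1 + 3*(-4))/5 = 147798 - 4*(1 - 12)/5 = 147798 - ⅘*(-11) = 147798 + 44/5 = 739034/5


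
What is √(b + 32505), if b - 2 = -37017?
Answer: I*√4510 ≈ 67.156*I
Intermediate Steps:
b = -37015 (b = 2 - 37017 = -37015)
√(b + 32505) = √(-37015 + 32505) = √(-4510) = I*√4510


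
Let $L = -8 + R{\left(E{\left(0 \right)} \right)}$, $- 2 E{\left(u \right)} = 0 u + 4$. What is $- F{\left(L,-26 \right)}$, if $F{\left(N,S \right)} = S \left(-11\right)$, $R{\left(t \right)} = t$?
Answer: $-286$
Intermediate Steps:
$E{\left(u \right)} = -2$ ($E{\left(u \right)} = - \frac{0 u + 4}{2} = - \frac{0 + 4}{2} = \left(- \frac{1}{2}\right) 4 = -2$)
$L = -10$ ($L = -8 - 2 = -10$)
$F{\left(N,S \right)} = - 11 S$
$- F{\left(L,-26 \right)} = - \left(-11\right) \left(-26\right) = \left(-1\right) 286 = -286$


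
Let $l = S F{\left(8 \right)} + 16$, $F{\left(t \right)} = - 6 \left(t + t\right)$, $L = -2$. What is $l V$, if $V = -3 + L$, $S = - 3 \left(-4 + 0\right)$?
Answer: $5680$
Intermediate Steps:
$S = 12$ ($S = \left(-3\right) \left(-4\right) = 12$)
$F{\left(t \right)} = - 12 t$ ($F{\left(t \right)} = - 6 \cdot 2 t = - 12 t$)
$V = -5$ ($V = -3 - 2 = -5$)
$l = -1136$ ($l = 12 \left(\left(-12\right) 8\right) + 16 = 12 \left(-96\right) + 16 = -1152 + 16 = -1136$)
$l V = \left(-1136\right) \left(-5\right) = 5680$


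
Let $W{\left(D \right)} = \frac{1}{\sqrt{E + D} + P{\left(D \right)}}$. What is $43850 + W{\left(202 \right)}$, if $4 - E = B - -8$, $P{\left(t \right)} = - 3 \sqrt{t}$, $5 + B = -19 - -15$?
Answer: $\frac{- \frac{1}{3} - 43850 \sqrt{23} + 43850 \sqrt{202}}{\sqrt{202} - \sqrt{23}} \approx 43850.0$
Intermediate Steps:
$B = -9$ ($B = -5 - 4 = -9$)
$E = 5$ ($E = 4 - \left(-9 - -8\right) = 4 - \left(-9 + 8\right) = 4 - -1 = 4 + 1 = 5$)
$W{\left(D \right)} = \frac{1}{\sqrt{5 + D} - 3 \sqrt{D}}$
$43850 + W{\left(202 \right)} = 43850 + \frac{1}{\sqrt{5 + 202} - 3 \sqrt{202}} = 43850 + \frac{1}{\sqrt{207} - 3 \sqrt{202}} = 43850 + \frac{1}{3 \sqrt{23} - 3 \sqrt{202}} = 43850 + \frac{1}{- 3 \sqrt{202} + 3 \sqrt{23}}$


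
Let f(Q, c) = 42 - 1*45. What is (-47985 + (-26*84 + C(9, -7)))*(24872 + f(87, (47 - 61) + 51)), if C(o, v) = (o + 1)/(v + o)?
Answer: -1247528516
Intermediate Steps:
f(Q, c) = -3 (f(Q, c) = 42 - 45 = -3)
C(o, v) = (1 + o)/(o + v)
(-47985 + (-26*84 + C(9, -7)))*(24872 + f(87, (47 - 61) + 51)) = (-47985 + (-26*84 + (1 + 9)/(9 - 7)))*(24872 - 3) = (-47985 + (-2184 + 10/2))*24869 = (-47985 + (-2184 + (½)*10))*24869 = (-47985 + (-2184 + 5))*24869 = (-47985 - 2179)*24869 = -50164*24869 = -1247528516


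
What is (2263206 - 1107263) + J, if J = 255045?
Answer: 1410988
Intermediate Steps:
(2263206 - 1107263) + J = (2263206 - 1107263) + 255045 = 1155943 + 255045 = 1410988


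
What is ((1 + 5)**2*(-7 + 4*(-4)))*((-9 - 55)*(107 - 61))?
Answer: 2437632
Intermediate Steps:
((1 + 5)**2*(-7 + 4*(-4)))*((-9 - 55)*(107 - 61)) = (6**2*(-7 - 16))*(-64*46) = (36*(-23))*(-2944) = -828*(-2944) = 2437632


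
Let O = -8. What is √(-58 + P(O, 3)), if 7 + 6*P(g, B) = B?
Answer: 4*I*√33/3 ≈ 7.6594*I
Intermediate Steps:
P(g, B) = -7/6 + B/6
√(-58 + P(O, 3)) = √(-58 + (-7/6 + (⅙)*3)) = √(-58 + (-7/6 + ½)) = √(-58 - ⅔) = √(-176/3) = 4*I*√33/3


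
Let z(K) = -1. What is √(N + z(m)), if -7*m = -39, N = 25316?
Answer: √25315 ≈ 159.11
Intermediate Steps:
m = 39/7 (m = -⅐*(-39) = 39/7 ≈ 5.5714)
√(N + z(m)) = √(25316 - 1) = √25315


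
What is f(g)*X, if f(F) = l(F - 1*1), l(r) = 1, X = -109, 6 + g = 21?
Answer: -109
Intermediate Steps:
g = 15 (g = -6 + 21 = 15)
f(F) = 1
f(g)*X = 1*(-109) = -109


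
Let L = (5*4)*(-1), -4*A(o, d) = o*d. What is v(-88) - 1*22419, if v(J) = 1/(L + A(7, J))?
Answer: -3004145/134 ≈ -22419.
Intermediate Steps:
A(o, d) = -d*o/4 (A(o, d) = -o*d/4 = -d*o/4)
L = -20 (L = 20*(-1) = -20)
v(J) = 1/(-20 - 7*J/4) (v(J) = 1/(-20 - 1/4*J*7) = 1/(-20 - 7*J/4))
v(-88) - 1*22419 = -4/(80 + 7*(-88)) - 1*22419 = -4/(80 - 616) - 22419 = -4/(-536) - 22419 = -4*(-1/536) - 22419 = 1/134 - 22419 = -3004145/134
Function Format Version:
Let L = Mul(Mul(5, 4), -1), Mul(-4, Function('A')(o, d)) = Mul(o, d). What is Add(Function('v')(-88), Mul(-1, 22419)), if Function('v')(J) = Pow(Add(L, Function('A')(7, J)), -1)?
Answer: Rational(-3004145, 134) ≈ -22419.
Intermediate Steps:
Function('A')(o, d) = Mul(Rational(-1, 4), d, o) (Function('A')(o, d) = Mul(Rational(-1, 4), Mul(o, d)) = Mul(Rational(-1, 4), Mul(d, o)) = Mul(Rational(-1, 4), d, o))
L = -20 (L = Mul(20, -1) = -20)
Function('v')(J) = Pow(Add(-20, Mul(Rational(-7, 4), J)), -1) (Function('v')(J) = Pow(Add(-20, Mul(Rational(-1, 4), J, 7)), -1) = Pow(Add(-20, Mul(Rational(-7, 4), J)), -1))
Add(Function('v')(-88), Mul(-1, 22419)) = Add(Mul(-4, Pow(Add(80, Mul(7, -88)), -1)), Mul(-1, 22419)) = Add(Mul(-4, Pow(Add(80, -616), -1)), -22419) = Add(Mul(-4, Pow(-536, -1)), -22419) = Add(Mul(-4, Rational(-1, 536)), -22419) = Add(Rational(1, 134), -22419) = Rational(-3004145, 134)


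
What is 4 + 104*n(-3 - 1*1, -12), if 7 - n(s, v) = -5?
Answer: 1252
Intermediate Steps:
n(s, v) = 12 (n(s, v) = 7 - 1*(-5) = 7 + 5 = 12)
4 + 104*n(-3 - 1*1, -12) = 4 + 104*12 = 4 + 1248 = 1252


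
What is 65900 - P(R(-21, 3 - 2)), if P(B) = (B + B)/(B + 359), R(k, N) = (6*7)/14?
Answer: 11927897/181 ≈ 65900.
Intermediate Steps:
R(k, N) = 3 (R(k, N) = 42*(1/14) = 3)
P(B) = 2*B/(359 + B) (P(B) = (2*B)/(359 + B) = 2*B/(359 + B))
65900 - P(R(-21, 3 - 2)) = 65900 - 2*3/(359 + 3) = 65900 - 2*3/362 = 65900 - 1*3/181 = 65900 - 3/181 = 11927897/181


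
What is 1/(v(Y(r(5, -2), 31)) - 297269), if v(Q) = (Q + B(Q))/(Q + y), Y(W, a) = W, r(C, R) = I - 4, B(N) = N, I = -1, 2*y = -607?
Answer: -617/183414953 ≈ -3.3640e-6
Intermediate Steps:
y = -607/2 (y = (½)*(-607) = -607/2 ≈ -303.50)
r(C, R) = -5 (r(C, R) = -1 - 4 = -5)
v(Q) = 2*Q/(-607/2 + Q) (v(Q) = (Q + Q)/(Q - 607/2) = (2*Q)/(-607/2 + Q) = 2*Q/(-607/2 + Q))
1/(v(Y(r(5, -2), 31)) - 297269) = 1/(4*(-5)/(-607 + 2*(-5)) - 297269) = 1/(4*(-5)/(-607 - 10) - 297269) = 1/(4*(-5)/(-617) - 297269) = 1/(4*(-5)*(-1/617) - 297269) = 1/(20/617 - 297269) = 1/(-183414953/617) = -617/183414953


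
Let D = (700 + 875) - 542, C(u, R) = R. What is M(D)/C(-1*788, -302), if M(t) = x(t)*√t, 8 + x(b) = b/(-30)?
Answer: 1273*√1033/9060 ≈ 4.5160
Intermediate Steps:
x(b) = -8 - b/30 (x(b) = -8 + b/(-30) = -8 + b*(-1/30) = -8 - b/30)
D = 1033 (D = 1575 - 542 = 1033)
M(t) = √t*(-8 - t/30) (M(t) = (-8 - t/30)*√t = √t*(-8 - t/30))
M(D)/C(-1*788, -302) = (√1033*(-240 - 1*1033)/30)/(-302) = (√1033*(-240 - 1033)/30)*(-1/302) = ((1/30)*√1033*(-1273))*(-1/302) = -1273*√1033/30*(-1/302) = 1273*√1033/9060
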